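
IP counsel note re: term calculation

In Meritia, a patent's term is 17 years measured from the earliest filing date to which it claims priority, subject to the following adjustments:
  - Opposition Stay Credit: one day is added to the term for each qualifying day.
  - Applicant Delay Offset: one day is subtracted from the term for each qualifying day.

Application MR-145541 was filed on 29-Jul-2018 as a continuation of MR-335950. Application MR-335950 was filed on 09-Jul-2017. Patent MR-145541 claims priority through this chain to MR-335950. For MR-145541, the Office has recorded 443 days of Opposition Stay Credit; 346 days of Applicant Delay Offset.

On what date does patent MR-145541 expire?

Earliest priority filing: 9 July 2017.
Base term: 9 July 2017 + 17 years → 9 July 2034.
Opposition Stay Credit: +443 days → 25 September 2035.
Applicant Delay Offset: −346 days → 14 October 2034.

2034-10-14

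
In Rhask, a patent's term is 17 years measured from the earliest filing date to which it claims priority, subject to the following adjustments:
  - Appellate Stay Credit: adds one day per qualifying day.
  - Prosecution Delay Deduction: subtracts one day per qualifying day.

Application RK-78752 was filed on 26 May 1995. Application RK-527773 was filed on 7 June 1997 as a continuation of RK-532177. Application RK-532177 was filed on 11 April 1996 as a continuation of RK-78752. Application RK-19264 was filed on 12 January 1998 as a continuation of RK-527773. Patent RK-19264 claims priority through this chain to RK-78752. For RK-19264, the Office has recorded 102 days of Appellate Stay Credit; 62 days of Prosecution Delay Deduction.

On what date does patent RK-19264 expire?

Earliest priority filing: 26 May 1995.
Base term: 26 May 1995 + 17 years → 26 May 2012.
Appellate Stay Credit: +102 days → 5 September 2012.
Prosecution Delay Deduction: −62 days → 5 July 2012.

July 5, 2012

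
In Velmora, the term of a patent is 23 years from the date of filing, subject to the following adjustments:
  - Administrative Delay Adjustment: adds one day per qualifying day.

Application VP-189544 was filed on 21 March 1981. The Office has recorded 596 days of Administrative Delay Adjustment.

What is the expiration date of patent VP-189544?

Base term: filing date + 23 years → 21 March 2004.
Administrative Delay Adjustment: +596 days → 7 November 2005.

November 7, 2005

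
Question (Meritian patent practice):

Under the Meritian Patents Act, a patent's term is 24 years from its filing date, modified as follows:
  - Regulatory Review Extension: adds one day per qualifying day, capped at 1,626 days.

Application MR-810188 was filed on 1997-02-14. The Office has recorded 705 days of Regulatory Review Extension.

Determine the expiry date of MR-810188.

Base term: filing date + 24 years → 14 February 2021.
Regulatory Review Extension: 705 days (within the 1626-day cap) → +705 days → 20 January 2023.

January 20, 2023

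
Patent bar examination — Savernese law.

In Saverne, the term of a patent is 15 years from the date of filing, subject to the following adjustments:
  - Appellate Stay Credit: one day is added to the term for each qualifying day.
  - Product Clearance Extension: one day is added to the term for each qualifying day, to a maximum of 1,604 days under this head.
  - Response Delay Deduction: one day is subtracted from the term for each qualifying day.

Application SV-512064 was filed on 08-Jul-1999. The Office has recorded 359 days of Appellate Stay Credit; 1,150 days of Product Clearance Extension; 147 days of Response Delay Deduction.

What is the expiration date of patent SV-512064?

2018-03-31

Base term: filing date + 15 years → 8 July 2014.
Appellate Stay Credit: +359 days → 2 July 2015.
Product Clearance Extension: 1150 days (within the 1604-day cap) → +1150 days → 25 August 2018.
Response Delay Deduction: −147 days → 31 March 2018.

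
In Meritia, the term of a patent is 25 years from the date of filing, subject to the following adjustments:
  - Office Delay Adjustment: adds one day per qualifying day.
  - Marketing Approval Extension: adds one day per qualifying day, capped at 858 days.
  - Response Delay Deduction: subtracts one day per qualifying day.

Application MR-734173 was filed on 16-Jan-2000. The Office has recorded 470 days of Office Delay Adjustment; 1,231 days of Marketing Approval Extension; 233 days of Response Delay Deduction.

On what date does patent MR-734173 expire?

Base term: filing date + 25 years → 16 January 2025.
Office Delay Adjustment: +470 days → 1 May 2026.
Marketing Approval Extension: 1231 days claimed exceeds the 858-day cap, so +858 days → 5 September 2028.
Response Delay Deduction: −233 days → 16 January 2028.

2028-01-16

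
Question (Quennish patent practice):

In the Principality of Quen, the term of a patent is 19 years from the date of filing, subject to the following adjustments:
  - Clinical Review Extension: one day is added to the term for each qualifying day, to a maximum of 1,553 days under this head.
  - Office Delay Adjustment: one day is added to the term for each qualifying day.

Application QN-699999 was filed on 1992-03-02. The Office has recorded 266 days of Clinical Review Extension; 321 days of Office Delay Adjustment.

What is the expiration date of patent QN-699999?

2012-10-09

Base term: filing date + 19 years → 2 March 2011.
Clinical Review Extension: 266 days (within the 1553-day cap) → +266 days → 23 November 2011.
Office Delay Adjustment: +321 days → 9 October 2012.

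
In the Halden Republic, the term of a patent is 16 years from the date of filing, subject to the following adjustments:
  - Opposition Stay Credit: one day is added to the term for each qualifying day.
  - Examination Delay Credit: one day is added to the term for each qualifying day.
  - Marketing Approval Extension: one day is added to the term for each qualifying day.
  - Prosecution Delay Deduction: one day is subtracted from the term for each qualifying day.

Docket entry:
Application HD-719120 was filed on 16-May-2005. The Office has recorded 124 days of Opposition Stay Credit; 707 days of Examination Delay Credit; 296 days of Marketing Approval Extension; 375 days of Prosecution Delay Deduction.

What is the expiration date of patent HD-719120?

2023-06-07

Base term: filing date + 16 years → 16 May 2021.
Opposition Stay Credit: +124 days → 17 September 2021.
Examination Delay Credit: +707 days → 25 August 2023.
Marketing Approval Extension: +296 days → 16 June 2024.
Prosecution Delay Deduction: −375 days → 7 June 2023.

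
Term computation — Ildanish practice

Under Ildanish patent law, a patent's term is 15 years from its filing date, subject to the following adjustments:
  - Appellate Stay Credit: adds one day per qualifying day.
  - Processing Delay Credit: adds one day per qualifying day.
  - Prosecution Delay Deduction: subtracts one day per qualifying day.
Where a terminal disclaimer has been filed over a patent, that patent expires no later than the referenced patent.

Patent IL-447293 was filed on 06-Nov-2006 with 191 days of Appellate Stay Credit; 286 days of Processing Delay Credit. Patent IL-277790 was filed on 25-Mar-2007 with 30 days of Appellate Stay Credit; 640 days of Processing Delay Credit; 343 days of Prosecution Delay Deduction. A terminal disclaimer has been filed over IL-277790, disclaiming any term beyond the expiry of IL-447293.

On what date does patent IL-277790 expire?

Natural term of IL-277790:
  Base: filing + 15 years → 25 March 2022.
  Appellate Stay Credit: +30 days → 24 April 2022.
  Processing Delay Credit: +640 days → 24 January 2024.
  Prosecution Delay Deduction: −343 days → 15 February 2023.
Expiry of referenced patent IL-447293:
  Base: filing + 15 years → 6 November 2021.
  Appellate Stay Credit: +191 days → 16 May 2022.
  Processing Delay Credit: +286 days → 26 February 2023.
Terminal disclaimer: IL-277790 expires on the earlier of 15 February 2023 and 26 February 2023.

February 15, 2023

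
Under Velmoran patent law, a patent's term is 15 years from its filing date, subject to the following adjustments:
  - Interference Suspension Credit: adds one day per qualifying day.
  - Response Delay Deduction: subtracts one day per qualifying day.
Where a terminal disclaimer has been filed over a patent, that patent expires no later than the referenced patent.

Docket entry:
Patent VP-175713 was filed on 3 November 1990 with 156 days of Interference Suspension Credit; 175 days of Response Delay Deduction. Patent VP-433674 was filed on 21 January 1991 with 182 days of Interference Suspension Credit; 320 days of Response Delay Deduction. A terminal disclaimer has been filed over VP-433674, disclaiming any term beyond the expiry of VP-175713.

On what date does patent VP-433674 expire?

Natural term of VP-433674:
  Base: filing + 15 years → 21 January 2006.
  Interference Suspension Credit: +182 days → 22 July 2006.
  Response Delay Deduction: −320 days → 5 September 2005.
Expiry of referenced patent VP-175713:
  Base: filing + 15 years → 3 November 2005.
  Interference Suspension Credit: +156 days → 8 April 2006.
  Response Delay Deduction: −175 days → 15 October 2005.
Terminal disclaimer: VP-433674 expires on the earlier of 5 September 2005 and 15 October 2005.

2005-09-05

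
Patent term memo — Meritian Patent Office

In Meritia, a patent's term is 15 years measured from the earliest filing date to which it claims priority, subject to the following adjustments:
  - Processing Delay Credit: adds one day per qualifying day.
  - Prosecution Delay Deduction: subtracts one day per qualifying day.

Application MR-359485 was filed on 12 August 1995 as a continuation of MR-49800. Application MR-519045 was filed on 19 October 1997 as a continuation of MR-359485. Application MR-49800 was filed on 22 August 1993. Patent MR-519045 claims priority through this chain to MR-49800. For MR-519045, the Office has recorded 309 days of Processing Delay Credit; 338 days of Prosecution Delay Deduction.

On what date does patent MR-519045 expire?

July 24, 2008

Earliest priority filing: 22 August 1993.
Base term: 22 August 1993 + 15 years → 22 August 2008.
Processing Delay Credit: +309 days → 27 June 2009.
Prosecution Delay Deduction: −338 days → 24 July 2008.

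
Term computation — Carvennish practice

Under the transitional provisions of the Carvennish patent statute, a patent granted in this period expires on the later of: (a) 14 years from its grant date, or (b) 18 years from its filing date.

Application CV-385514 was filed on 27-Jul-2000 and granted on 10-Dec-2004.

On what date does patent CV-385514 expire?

(a) grant + 14 years → 10 December 2018.
(b) filing + 18 years → 27 July 2018.
Later of the two: 10 December 2018.

December 10, 2018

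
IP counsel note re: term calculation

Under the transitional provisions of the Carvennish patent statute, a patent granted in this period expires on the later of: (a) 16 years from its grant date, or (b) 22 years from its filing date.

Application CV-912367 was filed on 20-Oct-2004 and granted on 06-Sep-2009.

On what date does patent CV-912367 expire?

2026-10-20

(a) grant + 16 years → 6 September 2025.
(b) filing + 22 years → 20 October 2026.
Later of the two: 20 October 2026.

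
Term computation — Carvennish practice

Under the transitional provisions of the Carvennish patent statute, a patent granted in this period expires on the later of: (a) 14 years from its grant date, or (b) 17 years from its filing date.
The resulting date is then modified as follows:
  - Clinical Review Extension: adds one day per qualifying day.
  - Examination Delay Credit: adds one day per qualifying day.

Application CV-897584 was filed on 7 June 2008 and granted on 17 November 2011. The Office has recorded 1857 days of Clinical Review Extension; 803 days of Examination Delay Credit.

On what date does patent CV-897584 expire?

(a) grant + 14 years → 17 November 2025.
(b) filing + 17 years → 7 June 2025.
Later of the two: 17 November 2025.
Clinical Review Extension: +1857 days → 18 December 2030.
Examination Delay Credit: +803 days → 28 February 2033.

February 28, 2033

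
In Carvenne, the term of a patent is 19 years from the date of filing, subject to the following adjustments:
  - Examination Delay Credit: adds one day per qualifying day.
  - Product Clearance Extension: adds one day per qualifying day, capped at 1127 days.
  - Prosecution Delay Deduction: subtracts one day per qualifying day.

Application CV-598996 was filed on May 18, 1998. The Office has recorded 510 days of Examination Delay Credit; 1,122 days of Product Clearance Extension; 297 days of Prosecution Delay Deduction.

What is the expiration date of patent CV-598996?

January 12, 2021

Base term: filing date + 19 years → 18 May 2017.
Examination Delay Credit: +510 days → 10 October 2018.
Product Clearance Extension: 1122 days (within the 1127-day cap) → +1122 days → 5 November 2021.
Prosecution Delay Deduction: −297 days → 12 January 2021.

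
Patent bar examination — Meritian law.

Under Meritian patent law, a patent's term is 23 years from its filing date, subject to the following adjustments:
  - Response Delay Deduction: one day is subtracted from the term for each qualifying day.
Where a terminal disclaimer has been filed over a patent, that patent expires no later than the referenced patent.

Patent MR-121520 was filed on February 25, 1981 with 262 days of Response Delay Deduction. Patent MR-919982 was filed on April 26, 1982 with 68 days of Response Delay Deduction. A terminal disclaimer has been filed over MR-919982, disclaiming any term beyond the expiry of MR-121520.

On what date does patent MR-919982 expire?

Natural term of MR-919982:
  Base: filing + 23 years → 26 April 2005.
  Response Delay Deduction: −68 days → 17 February 2005.
Expiry of referenced patent MR-121520:
  Base: filing + 23 years → 25 February 2004.
  Response Delay Deduction: −262 days → 8 June 2003.
Terminal disclaimer: MR-919982 expires on the earlier of 17 February 2005 and 8 June 2003.

2003-06-08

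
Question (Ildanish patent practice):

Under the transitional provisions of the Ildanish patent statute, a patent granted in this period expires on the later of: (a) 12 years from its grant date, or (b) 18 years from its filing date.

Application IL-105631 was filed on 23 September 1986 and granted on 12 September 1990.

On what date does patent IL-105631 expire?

September 23, 2004

(a) grant + 12 years → 12 September 2002.
(b) filing + 18 years → 23 September 2004.
Later of the two: 23 September 2004.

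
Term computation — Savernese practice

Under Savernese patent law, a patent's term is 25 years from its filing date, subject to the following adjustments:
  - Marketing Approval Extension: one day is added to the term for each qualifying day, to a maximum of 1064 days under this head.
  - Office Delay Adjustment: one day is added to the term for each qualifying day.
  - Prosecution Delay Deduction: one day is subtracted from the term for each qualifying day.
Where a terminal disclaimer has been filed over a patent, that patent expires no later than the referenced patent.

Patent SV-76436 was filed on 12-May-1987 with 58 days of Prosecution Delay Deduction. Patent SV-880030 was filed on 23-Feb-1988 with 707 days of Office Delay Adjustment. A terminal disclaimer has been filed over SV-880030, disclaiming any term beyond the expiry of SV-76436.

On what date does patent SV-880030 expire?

Natural term of SV-880030:
  Base: filing + 25 years → 23 February 2013.
  Office Delay Adjustment: +707 days → 31 January 2015.
Expiry of referenced patent SV-76436:
  Base: filing + 25 years → 12 May 2012.
  Prosecution Delay Deduction: −58 days → 15 March 2012.
Terminal disclaimer: SV-880030 expires on the earlier of 31 January 2015 and 15 March 2012.

2012-03-15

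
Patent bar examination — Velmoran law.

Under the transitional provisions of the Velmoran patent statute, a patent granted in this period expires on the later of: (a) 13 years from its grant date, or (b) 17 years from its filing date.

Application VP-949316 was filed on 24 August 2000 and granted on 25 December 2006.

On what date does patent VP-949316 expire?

(a) grant + 13 years → 25 December 2019.
(b) filing + 17 years → 24 August 2017.
Later of the two: 25 December 2019.

2019-12-25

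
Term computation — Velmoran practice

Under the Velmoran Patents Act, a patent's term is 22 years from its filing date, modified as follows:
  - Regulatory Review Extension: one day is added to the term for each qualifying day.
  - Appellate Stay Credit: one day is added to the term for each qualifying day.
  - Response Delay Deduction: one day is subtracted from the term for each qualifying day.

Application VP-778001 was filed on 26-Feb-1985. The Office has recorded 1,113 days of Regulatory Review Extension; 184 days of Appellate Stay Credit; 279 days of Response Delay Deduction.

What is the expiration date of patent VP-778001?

Base term: filing date + 22 years → 26 February 2007.
Regulatory Review Extension: +1113 days → 15 March 2010.
Appellate Stay Credit: +184 days → 15 September 2010.
Response Delay Deduction: −279 days → 10 December 2009.

December 10, 2009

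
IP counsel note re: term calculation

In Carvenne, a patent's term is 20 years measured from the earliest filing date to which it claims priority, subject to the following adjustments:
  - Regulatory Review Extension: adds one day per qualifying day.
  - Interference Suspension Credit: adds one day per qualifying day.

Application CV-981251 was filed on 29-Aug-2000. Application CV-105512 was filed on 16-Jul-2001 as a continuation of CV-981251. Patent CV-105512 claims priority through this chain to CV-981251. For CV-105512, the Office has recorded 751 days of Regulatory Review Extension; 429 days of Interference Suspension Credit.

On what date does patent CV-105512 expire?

Earliest priority filing: 29 August 2000.
Base term: 29 August 2000 + 20 years → 29 August 2020.
Regulatory Review Extension: +751 days → 19 September 2022.
Interference Suspension Credit: +429 days → 22 November 2023.

2023-11-22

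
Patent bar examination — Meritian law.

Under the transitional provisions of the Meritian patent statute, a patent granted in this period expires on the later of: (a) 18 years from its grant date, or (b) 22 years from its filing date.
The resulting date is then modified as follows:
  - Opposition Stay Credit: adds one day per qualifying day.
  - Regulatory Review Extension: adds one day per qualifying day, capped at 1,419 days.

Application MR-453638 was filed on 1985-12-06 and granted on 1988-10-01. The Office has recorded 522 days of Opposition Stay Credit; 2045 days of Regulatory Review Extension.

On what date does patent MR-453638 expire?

March 30, 2013

(a) grant + 18 years → 1 October 2006.
(b) filing + 22 years → 6 December 2007.
Later of the two: 6 December 2007.
Opposition Stay Credit: +522 days → 11 May 2009.
Regulatory Review Extension: 2045 days claimed exceeds the 1419-day cap, so +1419 days → 30 March 2013.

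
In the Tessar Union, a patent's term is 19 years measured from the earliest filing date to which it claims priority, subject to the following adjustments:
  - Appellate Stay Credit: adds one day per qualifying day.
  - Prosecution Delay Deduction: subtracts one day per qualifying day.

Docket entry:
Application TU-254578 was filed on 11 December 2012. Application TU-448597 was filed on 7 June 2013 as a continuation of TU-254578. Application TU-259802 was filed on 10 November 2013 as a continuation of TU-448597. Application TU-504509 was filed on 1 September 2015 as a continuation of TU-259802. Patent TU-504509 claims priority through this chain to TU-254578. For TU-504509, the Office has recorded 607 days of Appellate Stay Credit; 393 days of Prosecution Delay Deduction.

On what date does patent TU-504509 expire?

2032-07-12

Earliest priority filing: 11 December 2012.
Base term: 11 December 2012 + 19 years → 11 December 2031.
Appellate Stay Credit: +607 days → 9 August 2033.
Prosecution Delay Deduction: −393 days → 12 July 2032.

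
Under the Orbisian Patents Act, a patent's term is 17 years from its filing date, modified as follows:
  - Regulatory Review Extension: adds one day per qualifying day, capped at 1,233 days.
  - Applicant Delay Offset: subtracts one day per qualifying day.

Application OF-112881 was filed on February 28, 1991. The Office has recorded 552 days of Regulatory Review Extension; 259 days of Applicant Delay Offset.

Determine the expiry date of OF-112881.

December 17, 2008

Base term: filing date + 17 years → 28 February 2008.
Regulatory Review Extension: 552 days (within the 1233-day cap) → +552 days → 2 September 2009.
Applicant Delay Offset: −259 days → 17 December 2008.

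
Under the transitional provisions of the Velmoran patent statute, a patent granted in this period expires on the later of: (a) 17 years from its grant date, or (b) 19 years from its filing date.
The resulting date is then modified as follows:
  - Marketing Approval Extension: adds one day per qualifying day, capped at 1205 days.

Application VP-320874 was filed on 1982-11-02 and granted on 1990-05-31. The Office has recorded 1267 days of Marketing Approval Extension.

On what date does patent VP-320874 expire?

2010-09-17

(a) grant + 17 years → 31 May 2007.
(b) filing + 19 years → 2 November 2001.
Later of the two: 31 May 2007.
Marketing Approval Extension: 1267 days claimed exceeds the 1205-day cap, so +1205 days → 17 September 2010.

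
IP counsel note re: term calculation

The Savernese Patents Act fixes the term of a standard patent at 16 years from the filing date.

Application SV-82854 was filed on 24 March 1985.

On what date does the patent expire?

Filing date + 16 years → 24 March 2001.

March 24, 2001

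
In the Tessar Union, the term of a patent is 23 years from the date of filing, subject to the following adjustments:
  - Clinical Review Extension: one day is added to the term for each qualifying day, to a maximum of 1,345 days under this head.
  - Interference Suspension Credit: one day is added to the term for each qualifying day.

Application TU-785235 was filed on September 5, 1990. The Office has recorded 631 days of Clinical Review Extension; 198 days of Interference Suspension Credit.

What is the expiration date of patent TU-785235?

December 13, 2015

Base term: filing date + 23 years → 5 September 2013.
Clinical Review Extension: 631 days (within the 1345-day cap) → +631 days → 29 May 2015.
Interference Suspension Credit: +198 days → 13 December 2015.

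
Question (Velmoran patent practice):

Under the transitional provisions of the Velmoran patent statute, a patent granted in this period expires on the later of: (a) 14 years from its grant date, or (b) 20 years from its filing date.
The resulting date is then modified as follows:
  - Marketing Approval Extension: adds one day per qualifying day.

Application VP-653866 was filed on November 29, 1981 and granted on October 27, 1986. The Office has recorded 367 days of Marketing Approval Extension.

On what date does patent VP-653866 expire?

December 1, 2002

(a) grant + 14 years → 27 October 2000.
(b) filing + 20 years → 29 November 2001.
Later of the two: 29 November 2001.
Marketing Approval Extension: +367 days → 1 December 2002.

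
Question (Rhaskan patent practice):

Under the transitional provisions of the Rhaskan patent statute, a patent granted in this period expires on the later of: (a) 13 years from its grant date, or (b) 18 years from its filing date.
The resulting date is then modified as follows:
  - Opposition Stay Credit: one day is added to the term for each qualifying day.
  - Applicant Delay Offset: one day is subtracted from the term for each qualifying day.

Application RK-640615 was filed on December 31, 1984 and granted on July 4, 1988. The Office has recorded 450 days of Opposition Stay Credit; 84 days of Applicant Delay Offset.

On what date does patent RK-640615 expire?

(a) grant + 13 years → 4 July 2001.
(b) filing + 18 years → 31 December 2002.
Later of the two: 31 December 2002.
Opposition Stay Credit: +450 days → 25 March 2004.
Applicant Delay Offset: −84 days → 1 January 2004.

January 1, 2004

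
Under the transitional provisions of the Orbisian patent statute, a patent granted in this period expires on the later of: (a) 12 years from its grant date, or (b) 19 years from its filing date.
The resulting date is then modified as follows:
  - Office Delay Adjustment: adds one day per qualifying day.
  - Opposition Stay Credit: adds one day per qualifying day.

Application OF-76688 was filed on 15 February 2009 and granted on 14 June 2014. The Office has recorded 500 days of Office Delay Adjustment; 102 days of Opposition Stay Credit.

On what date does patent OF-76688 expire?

(a) grant + 12 years → 14 June 2026.
(b) filing + 19 years → 15 February 2028.
Later of the two: 15 February 2028.
Office Delay Adjustment: +500 days → 29 June 2029.
Opposition Stay Credit: +102 days → 9 October 2029.

2029-10-09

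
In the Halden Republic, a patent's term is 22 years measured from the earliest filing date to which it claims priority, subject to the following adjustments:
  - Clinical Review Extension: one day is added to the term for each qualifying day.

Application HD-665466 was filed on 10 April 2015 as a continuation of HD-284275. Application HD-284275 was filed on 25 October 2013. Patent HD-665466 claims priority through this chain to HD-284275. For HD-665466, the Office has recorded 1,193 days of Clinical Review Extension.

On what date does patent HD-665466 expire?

January 30, 2039

Earliest priority filing: 25 October 2013.
Base term: 25 October 2013 + 22 years → 25 October 2035.
Clinical Review Extension: +1193 days → 30 January 2039.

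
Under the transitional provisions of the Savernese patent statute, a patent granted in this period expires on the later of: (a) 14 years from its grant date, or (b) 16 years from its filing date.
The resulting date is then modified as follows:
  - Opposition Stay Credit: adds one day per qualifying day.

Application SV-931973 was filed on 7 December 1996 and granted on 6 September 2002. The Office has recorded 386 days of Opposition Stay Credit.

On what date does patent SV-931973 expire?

September 27, 2017

(a) grant + 14 years → 6 September 2016.
(b) filing + 16 years → 7 December 2012.
Later of the two: 6 September 2016.
Opposition Stay Credit: +386 days → 27 September 2017.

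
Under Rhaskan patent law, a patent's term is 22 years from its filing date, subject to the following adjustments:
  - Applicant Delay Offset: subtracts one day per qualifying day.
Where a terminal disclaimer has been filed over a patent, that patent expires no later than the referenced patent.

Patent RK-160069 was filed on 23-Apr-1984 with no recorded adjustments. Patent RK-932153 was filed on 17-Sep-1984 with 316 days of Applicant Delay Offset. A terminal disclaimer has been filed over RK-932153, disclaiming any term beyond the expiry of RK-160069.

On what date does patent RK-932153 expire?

November 5, 2005

Natural term of RK-932153:
  Base: filing + 22 years → 17 September 2006.
  Applicant Delay Offset: −316 days → 5 November 2005.
Expiry of referenced patent RK-160069:
  Base: filing + 22 years → 23 April 2006.
Terminal disclaimer: RK-932153 expires on the earlier of 5 November 2005 and 23 April 2006.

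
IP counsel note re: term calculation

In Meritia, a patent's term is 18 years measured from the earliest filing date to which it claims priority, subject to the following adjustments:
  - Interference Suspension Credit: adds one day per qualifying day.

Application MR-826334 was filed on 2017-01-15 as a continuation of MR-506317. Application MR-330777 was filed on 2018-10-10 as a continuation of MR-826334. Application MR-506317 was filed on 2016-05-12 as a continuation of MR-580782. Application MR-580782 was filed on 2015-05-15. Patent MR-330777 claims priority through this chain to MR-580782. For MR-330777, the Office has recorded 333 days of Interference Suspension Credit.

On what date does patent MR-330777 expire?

Earliest priority filing: 15 May 2015.
Base term: 15 May 2015 + 18 years → 15 May 2033.
Interference Suspension Credit: +333 days → 13 April 2034.

2034-04-13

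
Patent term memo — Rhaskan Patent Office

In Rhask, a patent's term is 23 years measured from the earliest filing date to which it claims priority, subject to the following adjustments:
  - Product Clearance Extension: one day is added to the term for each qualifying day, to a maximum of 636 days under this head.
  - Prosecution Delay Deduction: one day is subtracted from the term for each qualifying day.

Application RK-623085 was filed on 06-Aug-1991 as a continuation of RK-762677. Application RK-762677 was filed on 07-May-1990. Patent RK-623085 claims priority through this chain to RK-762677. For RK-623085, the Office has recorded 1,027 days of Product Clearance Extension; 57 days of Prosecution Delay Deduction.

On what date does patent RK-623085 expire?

December 7, 2014

Earliest priority filing: 7 May 1990.
Base term: 7 May 1990 + 23 years → 7 May 2013.
Product Clearance Extension: 1027 days claimed exceeds the 636-day cap, so +636 days → 2 February 2015.
Prosecution Delay Deduction: −57 days → 7 December 2014.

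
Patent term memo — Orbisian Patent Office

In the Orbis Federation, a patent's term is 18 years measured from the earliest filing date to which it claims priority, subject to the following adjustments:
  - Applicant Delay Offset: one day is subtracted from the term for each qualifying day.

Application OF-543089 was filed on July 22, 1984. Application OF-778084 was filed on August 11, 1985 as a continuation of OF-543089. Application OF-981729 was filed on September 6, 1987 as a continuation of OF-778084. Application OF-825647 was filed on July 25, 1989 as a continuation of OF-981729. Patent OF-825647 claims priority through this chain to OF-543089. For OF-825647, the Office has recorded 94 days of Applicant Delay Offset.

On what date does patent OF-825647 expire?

Earliest priority filing: 22 July 1984.
Base term: 22 July 1984 + 18 years → 22 July 2002.
Applicant Delay Offset: −94 days → 19 April 2002.

April 19, 2002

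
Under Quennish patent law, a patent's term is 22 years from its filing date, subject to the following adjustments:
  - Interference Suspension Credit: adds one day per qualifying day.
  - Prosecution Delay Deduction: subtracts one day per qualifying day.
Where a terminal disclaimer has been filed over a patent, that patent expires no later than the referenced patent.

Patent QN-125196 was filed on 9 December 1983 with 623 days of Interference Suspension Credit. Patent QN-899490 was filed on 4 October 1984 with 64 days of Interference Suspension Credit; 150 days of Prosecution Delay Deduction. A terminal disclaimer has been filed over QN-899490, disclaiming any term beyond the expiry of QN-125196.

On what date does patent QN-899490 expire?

Natural term of QN-899490:
  Base: filing + 22 years → 4 October 2006.
  Interference Suspension Credit: +64 days → 7 December 2006.
  Prosecution Delay Deduction: −150 days → 10 July 2006.
Expiry of referenced patent QN-125196:
  Base: filing + 22 years → 9 December 2005.
  Interference Suspension Credit: +623 days → 24 August 2007.
Terminal disclaimer: QN-899490 expires on the earlier of 10 July 2006 and 24 August 2007.

2006-07-10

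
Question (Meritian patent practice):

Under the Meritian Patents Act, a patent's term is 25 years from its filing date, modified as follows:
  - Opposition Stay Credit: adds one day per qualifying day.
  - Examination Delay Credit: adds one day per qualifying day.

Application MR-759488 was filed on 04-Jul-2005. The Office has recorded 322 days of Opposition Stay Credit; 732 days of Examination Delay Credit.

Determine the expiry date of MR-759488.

May 23, 2033

Base term: filing date + 25 years → 4 July 2030.
Opposition Stay Credit: +322 days → 22 May 2031.
Examination Delay Credit: +732 days → 23 May 2033.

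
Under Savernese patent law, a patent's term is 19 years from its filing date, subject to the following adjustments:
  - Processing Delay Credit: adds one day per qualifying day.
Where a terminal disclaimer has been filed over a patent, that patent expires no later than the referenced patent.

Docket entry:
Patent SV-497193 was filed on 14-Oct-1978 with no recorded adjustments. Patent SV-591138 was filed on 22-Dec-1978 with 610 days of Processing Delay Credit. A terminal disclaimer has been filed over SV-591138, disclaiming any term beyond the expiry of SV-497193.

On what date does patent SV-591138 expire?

October 14, 1997

Natural term of SV-591138:
  Base: filing + 19 years → 22 December 1997.
  Processing Delay Credit: +610 days → 24 August 1999.
Expiry of referenced patent SV-497193:
  Base: filing + 19 years → 14 October 1997.
Terminal disclaimer: SV-591138 expires on the earlier of 24 August 1999 and 14 October 1997.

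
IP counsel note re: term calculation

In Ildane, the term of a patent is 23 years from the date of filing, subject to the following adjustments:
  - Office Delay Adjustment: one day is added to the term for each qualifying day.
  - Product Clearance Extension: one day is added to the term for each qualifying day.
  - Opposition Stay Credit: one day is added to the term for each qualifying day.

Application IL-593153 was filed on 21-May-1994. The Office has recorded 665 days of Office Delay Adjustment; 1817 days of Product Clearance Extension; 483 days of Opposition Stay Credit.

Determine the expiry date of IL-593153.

2025-07-03

Base term: filing date + 23 years → 21 May 2017.
Office Delay Adjustment: +665 days → 17 March 2019.
Product Clearance Extension: +1817 days → 7 March 2024.
Opposition Stay Credit: +483 days → 3 July 2025.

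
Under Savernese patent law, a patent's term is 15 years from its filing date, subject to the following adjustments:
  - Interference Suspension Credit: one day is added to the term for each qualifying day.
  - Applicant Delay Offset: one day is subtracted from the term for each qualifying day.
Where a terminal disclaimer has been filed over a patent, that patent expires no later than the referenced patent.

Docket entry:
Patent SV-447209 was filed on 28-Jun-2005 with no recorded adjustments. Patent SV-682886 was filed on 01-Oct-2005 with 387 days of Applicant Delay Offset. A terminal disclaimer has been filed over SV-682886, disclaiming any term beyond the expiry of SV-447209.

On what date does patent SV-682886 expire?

September 10, 2019

Natural term of SV-682886:
  Base: filing + 15 years → 1 October 2020.
  Applicant Delay Offset: −387 days → 10 September 2019.
Expiry of referenced patent SV-447209:
  Base: filing + 15 years → 28 June 2020.
Terminal disclaimer: SV-682886 expires on the earlier of 10 September 2019 and 28 June 2020.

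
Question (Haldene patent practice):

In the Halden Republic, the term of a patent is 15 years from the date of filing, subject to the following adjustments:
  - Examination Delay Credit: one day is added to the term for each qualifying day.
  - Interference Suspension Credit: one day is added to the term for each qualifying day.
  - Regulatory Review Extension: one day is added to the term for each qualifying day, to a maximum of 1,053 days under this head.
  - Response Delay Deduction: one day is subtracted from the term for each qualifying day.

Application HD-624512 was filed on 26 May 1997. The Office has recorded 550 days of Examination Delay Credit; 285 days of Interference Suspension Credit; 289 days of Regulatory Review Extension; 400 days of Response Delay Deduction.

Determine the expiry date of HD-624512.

May 20, 2014

Base term: filing date + 15 years → 26 May 2012.
Examination Delay Credit: +550 days → 27 November 2013.
Interference Suspension Credit: +285 days → 8 September 2014.
Regulatory Review Extension: 289 days (within the 1053-day cap) → +289 days → 24 June 2015.
Response Delay Deduction: −400 days → 20 May 2014.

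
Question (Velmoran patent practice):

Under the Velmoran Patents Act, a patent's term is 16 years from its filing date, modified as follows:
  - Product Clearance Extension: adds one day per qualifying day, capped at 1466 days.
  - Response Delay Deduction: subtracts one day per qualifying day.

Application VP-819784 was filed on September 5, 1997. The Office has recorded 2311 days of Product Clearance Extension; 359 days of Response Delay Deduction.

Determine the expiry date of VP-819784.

Base term: filing date + 16 years → 5 September 2013.
Product Clearance Extension: 2311 days claimed exceeds the 1466-day cap, so +1466 days → 10 September 2017.
Response Delay Deduction: −359 days → 16 September 2016.

2016-09-16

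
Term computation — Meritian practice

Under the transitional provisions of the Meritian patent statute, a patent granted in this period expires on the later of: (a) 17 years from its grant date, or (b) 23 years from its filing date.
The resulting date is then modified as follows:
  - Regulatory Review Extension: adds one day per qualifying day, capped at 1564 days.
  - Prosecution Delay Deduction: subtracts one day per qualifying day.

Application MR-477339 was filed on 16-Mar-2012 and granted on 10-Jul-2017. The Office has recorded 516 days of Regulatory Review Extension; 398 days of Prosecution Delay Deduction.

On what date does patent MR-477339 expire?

2035-07-12

(a) grant + 17 years → 10 July 2034.
(b) filing + 23 years → 16 March 2035.
Later of the two: 16 March 2035.
Regulatory Review Extension: 516 days (within the 1564-day cap) → +516 days → 13 August 2036.
Prosecution Delay Deduction: −398 days → 12 July 2035.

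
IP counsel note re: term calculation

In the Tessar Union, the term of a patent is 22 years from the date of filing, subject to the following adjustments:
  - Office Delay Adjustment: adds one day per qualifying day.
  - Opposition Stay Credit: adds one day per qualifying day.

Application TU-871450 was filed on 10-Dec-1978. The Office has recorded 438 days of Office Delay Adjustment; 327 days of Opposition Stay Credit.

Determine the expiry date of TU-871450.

Base term: filing date + 22 years → 10 December 2000.
Office Delay Adjustment: +438 days → 21 February 2002.
Opposition Stay Credit: +327 days → 14 January 2003.

January 14, 2003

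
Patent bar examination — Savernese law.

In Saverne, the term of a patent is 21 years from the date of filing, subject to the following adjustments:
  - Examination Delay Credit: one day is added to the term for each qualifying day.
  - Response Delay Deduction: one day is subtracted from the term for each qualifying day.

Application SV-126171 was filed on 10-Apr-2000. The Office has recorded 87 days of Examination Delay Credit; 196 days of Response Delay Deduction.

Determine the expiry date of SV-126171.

Base term: filing date + 21 years → 10 April 2021.
Examination Delay Credit: +87 days → 6 July 2021.
Response Delay Deduction: −196 days → 22 December 2020.

December 22, 2020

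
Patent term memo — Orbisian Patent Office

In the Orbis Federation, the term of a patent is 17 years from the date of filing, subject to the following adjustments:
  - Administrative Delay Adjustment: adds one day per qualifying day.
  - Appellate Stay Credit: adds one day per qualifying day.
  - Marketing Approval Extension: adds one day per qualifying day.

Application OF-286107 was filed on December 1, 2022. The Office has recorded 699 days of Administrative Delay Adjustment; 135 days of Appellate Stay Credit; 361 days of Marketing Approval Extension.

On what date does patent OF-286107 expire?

Base term: filing date + 17 years → 1 December 2039.
Administrative Delay Adjustment: +699 days → 30 October 2041.
Appellate Stay Credit: +135 days → 14 March 2042.
Marketing Approval Extension: +361 days → 10 March 2043.

March 10, 2043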